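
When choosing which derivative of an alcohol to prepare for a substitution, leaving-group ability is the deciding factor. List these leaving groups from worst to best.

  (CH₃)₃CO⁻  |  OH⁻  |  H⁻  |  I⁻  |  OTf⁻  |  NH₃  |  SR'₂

OTf⁻: pKₐ(CF₃SO₃H (triflic acid)) ≈ -14
I⁻: pKₐ(HI) ≈ -10 — large, highly polarisable; very weak base
SR'₂: pKₐ(R'₂SH⁺) ≈ -7 — neutral; leaves from a sulfonium salt (R–SR'₂⁺)
NH₃: pKₐ(NH₄⁺) ≈ 9.2 — neutral but moderately basic; leaves from R–NH₃⁺
OH⁻: pKₐ(H₂O) ≈ 15.7
(CH₃)₃CO⁻: pKₐ(t-BuOH) ≈ 18 — bulky, strongly basic alkoxide
H⁻: pKₐ(H₂) ≈ 36
Listed from poorest to best leaving group as asked.

H⁻ < (CH₃)₃CO⁻ < OH⁻ < NH₃ < SR'₂ < I⁻ < OTf⁻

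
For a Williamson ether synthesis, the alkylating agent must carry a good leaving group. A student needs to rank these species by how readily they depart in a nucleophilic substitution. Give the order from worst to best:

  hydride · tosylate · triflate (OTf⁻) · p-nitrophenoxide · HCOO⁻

The more stable X⁻ (or X) is on its own — i.e. the weaker a base it is — the better a leaving group it makes.
triflate (OTf⁻): pKₐ(CF₃SO₃H (triflic acid)) ≈ -14 — charge spread over three oxygens and a CF₃ group; the premier leaving group in synthesis
tosylate: pKₐ(p-CH₃C₆H₄SO₃H (TsOH)) ≈ -2.8
HCOO⁻: pKₐ(HCOOH) ≈ 3.8 — resonance-stabilised carboxylate
p-nitrophenoxide: pKₐ(p-nitrophenol) ≈ 7.2
hydride: pKₐ(H₂) ≈ 36 — extremely strong base; leaves only in special hydride-transfer contexts
Listed from poorest to best leaving group as asked.

hydride < p-nitrophenoxide < HCOO⁻ < tosylate < triflate (OTf⁻)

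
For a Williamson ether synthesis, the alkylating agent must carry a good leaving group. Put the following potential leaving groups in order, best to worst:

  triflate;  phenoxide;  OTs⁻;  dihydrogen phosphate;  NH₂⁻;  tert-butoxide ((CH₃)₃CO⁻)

triflate > OTs⁻ > dihydrogen phosphate > phenoxide > tert-butoxide ((CH₃)₃CO⁻) > NH₂⁻

The more stable X⁻ (or X) is on its own — i.e. the weaker a base it is — the better a leaving group it makes.
triflate: pKₐ(CF₃SO₃H (triflic acid)) ≈ -14
OTs⁻: pKₐ(p-CH₃C₆H₄SO₃H (TsOH)) ≈ -2.8
dihydrogen phosphate: pKₐ(H₃PO₄) ≈ 2.1
phenoxide: pKₐ(C₆H₅OH (phenol)) ≈ 10
tert-butoxide ((CH₃)₃CO⁻): pKₐ(t-BuOH) ≈ 18
NH₂⁻: pKₐ(NH₃) ≈ 38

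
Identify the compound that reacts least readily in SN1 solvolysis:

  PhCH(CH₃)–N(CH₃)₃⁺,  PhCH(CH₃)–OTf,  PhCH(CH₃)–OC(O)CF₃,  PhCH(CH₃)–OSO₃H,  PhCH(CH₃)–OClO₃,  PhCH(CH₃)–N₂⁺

Same R in every case — rank the leaving groups.
The more stable X⁻ (or X) is on its own — i.e. the weaker a base it is — the better a leaving group it makes.
PhCH(CH₃)–N₂⁺ loses N₂: no meaningful conjugate acid; N₂ departs as an exceptionally stable neutral molecule
PhCH(CH₃)–OTf loses OTf⁻: pKₐ(CF₃SO₃H (triflic acid)) ≈ -14
PhCH(CH₃)–OClO₃ loses ClO₄⁻: pKₐ(HClO₄) ≈ -10
PhCH(CH₃)–OSO₃H loses HSO₄⁻: pKₐ(H₂SO₄) ≈ -3
PhCH(CH₃)–OC(O)CF₃ loses CF₃COO⁻: pKₐ(CF₃COOH) ≈ 0.2
PhCH(CH₃)–N(CH₃)₃⁺ loses NR'₃: pKₐ(R'₃NH⁺) ≈ 10.7

PhCH(CH₃)–N(CH₃)₃⁺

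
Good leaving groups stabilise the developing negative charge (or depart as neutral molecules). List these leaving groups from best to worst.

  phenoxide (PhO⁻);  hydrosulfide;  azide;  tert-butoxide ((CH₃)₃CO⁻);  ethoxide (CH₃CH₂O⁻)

azide: pKₐ(HN₃) ≈ 4.7
hydrosulfide: pKₐ(H₂S) ≈ 7
phenoxide (PhO⁻): pKₐ(C₆H₅OH (phenol)) ≈ 10
ethoxide (CH₃CH₂O⁻): pKₐ(CH₃CH₂OH) ≈ 16
tert-butoxide ((CH₃)₃CO⁻): pKₐ(t-BuOH) ≈ 18

azide > hydrosulfide > phenoxide (PhO⁻) > ethoxide (CH₃CH₂O⁻) > tert-butoxide ((CH₃)₃CO⁻)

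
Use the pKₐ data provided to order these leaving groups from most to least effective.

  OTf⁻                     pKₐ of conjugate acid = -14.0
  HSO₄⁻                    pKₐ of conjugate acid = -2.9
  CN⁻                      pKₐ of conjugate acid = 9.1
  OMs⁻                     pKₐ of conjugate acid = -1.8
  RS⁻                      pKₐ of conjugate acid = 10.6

OTf⁻ > HSO₄⁻ > OMs⁻ > CN⁻ > RS⁻

Lower conjugate-acid pKₐ ⇒ weaker base ⇒ better leaving group.
Sorting by the given values: OTf⁻ (-14.0), HSO₄⁻ (-2.9), OMs⁻ (-1.8), CN⁻ (9.1), RS⁻ (10.6).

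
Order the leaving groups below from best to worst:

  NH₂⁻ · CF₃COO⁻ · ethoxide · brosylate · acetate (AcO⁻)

Rank by basicity of the departing species: weakest base leaves most easily.
brosylate: pKₐ(p-BrC₆H₄SO₃H) ≈ -2.8
CF₃COO⁻: pKₐ(CF₃COOH) ≈ 0.2
acetate (AcO⁻): pKₐ(CH₃COOH) ≈ 4.8
ethoxide: pKₐ(CH₃CH₂OH) ≈ 16
NH₂⁻: pKₐ(NH₃) ≈ 38

brosylate > CF₃COO⁻ > acetate (AcO⁻) > ethoxide > NH₂⁻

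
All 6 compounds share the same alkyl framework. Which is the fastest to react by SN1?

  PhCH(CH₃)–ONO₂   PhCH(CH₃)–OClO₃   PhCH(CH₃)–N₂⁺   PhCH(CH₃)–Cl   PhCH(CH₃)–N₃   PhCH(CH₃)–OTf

Identical carbon frameworks mean the comparison reduces to leaving-group quality.
Rank by basicity of the departing species: weakest base leaves most easily.
PhCH(CH₃)–N₂⁺ loses N₂: no meaningful conjugate acid; N₂ departs as an exceptionally stable neutral molecule
PhCH(CH₃)–OTf loses OTf⁻: pKₐ(CF₃SO₃H (triflic acid)) ≈ -14
PhCH(CH₃)–OClO₃ loses ClO₄⁻: pKₐ(HClO₄) ≈ -10
PhCH(CH₃)–Cl loses Cl⁻: pKₐ(HCl) ≈ -7
PhCH(CH₃)–ONO₂ loses NO₃⁻: pKₐ(HNO₃) ≈ -1.3
PhCH(CH₃)–N₃ loses N₃⁻: pKₐ(HN₃) ≈ 4.7

PhCH(CH₃)–N₂⁺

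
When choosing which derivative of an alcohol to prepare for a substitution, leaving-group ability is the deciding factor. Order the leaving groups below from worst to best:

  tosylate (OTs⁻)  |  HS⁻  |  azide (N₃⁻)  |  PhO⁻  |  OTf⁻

The more stable X⁻ (or X) is on its own — i.e. the weaker a base it is — the better a leaving group it makes.
OTf⁻: pKₐ(CF₃SO₃H (triflic acid)) ≈ -14 — charge spread over three oxygens and a CF₃ group; the premier leaving group in synthesis
tosylate (OTs⁻): pKₐ(p-CH₃C₆H₄SO₃H (TsOH)) ≈ -2.8 — resonance-delocalised arenesulfonate
azide (N₃⁻): pKₐ(HN₃) ≈ 4.7
HS⁻: pKₐ(H₂S) ≈ 7
PhO⁻: pKₐ(C₆H₅OH (phenol)) ≈ 10 — resonance into the ring helps, but still a poor LG
Listed from poorest to best leaving group as asked.

PhO⁻ < HS⁻ < azide (N₃⁻) < tosylate (OTs⁻) < OTf⁻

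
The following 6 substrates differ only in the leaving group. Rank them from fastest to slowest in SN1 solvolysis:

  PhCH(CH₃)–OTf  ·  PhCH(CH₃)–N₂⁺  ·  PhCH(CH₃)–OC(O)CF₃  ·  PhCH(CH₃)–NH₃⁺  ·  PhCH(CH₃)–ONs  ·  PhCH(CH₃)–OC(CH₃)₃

PhCH(CH₃)–N₂⁺ > PhCH(CH₃)–OTf > PhCH(CH₃)–ONs > PhCH(CH₃)–OC(O)CF₃ > PhCH(CH₃)–NH₃⁺ > PhCH(CH₃)–OC(CH₃)₃

The skeletons are identical, so relative rate is governed entirely by leaving-group ability.
The more stable X⁻ (or X) is on its own — i.e. the weaker a base it is — the better a leaving group it makes.
PhCH(CH₃)–N₂⁺ loses N₂: no meaningful conjugate acid; N₂ departs as an exceptionally stable neutral molecule
PhCH(CH₃)–OTf loses OTf⁻: pKₐ(CF₃SO₃H (triflic acid)) ≈ -14
PhCH(CH₃)–ONs loses ONs⁻: pKₐ(p-O₂NC₆H₄SO₃H) ≈ -3.5
PhCH(CH₃)–OC(O)CF₃ loses CF₃COO⁻: pKₐ(CF₃COOH) ≈ 0.2
PhCH(CH₃)–NH₃⁺ loses NH₃: pKₐ(NH₄⁺) ≈ 9.2
PhCH(CH₃)–OC(CH₃)₃ loses (CH₃)₃CO⁻: pKₐ(t-BuOH) ≈ 18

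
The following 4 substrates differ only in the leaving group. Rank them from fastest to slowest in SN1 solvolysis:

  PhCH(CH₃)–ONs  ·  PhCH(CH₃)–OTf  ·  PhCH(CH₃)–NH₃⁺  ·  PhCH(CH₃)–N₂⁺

PhCH(CH₃)–N₂⁺ > PhCH(CH₃)–OTf > PhCH(CH₃)–ONs > PhCH(CH₃)–NH₃⁺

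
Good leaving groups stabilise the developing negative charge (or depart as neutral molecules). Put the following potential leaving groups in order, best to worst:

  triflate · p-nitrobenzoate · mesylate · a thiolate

triflate > mesylate > p-nitrobenzoate > a thiolate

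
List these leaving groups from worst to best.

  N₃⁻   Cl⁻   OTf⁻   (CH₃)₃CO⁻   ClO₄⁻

A good leaving group is a weak base: the lower the pKₐ of its conjugate acid, the more readily it departs.
OTf⁻: pKₐ(CF₃SO₃H (triflic acid)) ≈ -14 — charge spread over three oxygens and a CF₃ group; the premier leaving group in synthesis
ClO₄⁻: pKₐ(HClO₄) ≈ -10
Cl⁻: pKₐ(HCl) ≈ -7 — moderately weak base
N₃⁻: pKₐ(HN₃) ≈ 4.7 — linear, resonance-stabilised
(CH₃)₃CO⁻: pKₐ(t-BuOH) ≈ 18 — bulky, strongly basic alkoxide
Listed from poorest to best leaving group as asked.

(CH₃)₃CO⁻ < N₃⁻ < Cl⁻ < ClO₄⁻ < OTf⁻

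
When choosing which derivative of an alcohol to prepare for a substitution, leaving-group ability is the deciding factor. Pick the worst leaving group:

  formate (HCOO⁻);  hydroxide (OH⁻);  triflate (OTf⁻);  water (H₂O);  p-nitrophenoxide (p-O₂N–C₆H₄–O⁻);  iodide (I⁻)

hydroxide (OH⁻)

Leaving-group ability tracks the stability of the departed species; conjugate-acid pKₐ is the usual yardstick (lower pKₐ → better LG).
triflate (OTf⁻): pKₐ(CF₃SO₃H (triflic acid)) ≈ -14
iodide (I⁻): pKₐ(HI) ≈ -10
water (H₂O): pKₐ(H₃O⁺) ≈ -1.7
formate (HCOO⁻): pKₐ(HCOOH) ≈ 3.8
p-nitrophenoxide (p-O₂N–C₆H₄–O⁻): pKₐ(p-nitrophenol) ≈ 7.2
hydroxide (OH⁻): pKₐ(H₂O) ≈ 15.7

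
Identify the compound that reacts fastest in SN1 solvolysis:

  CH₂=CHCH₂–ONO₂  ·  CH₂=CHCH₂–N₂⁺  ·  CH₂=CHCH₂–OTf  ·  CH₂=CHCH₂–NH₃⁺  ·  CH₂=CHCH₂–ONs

With the same alkyl group throughout, only the leaving group differentiates the rates.
Leaving-group ability tracks the stability of the departed species; conjugate-acid pKₐ is the usual yardstick (lower pKₐ → better LG).
CH₂=CHCH₂–N₂⁺ loses N₂: no meaningful conjugate acid; N₂ departs as an exceptionally stable neutral molecule
CH₂=CHCH₂–OTf loses OTf⁻: pKₐ(CF₃SO₃H (triflic acid)) ≈ -14
CH₂=CHCH₂–ONs loses ONs⁻: pKₐ(p-O₂NC₆H₄SO₃H) ≈ -3.5
CH₂=CHCH₂–ONO₂ loses NO₃⁻: pKₐ(HNO₃) ≈ -1.3
CH₂=CHCH₂–NH₃⁺ loses NH₃: pKₐ(NH₄⁺) ≈ 9.2

CH₂=CHCH₂–N₂⁺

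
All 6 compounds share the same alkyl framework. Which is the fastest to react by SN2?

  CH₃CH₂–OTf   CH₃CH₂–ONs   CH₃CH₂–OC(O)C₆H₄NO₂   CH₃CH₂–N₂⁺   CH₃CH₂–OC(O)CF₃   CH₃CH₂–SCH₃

CH₃CH₂–N₂⁺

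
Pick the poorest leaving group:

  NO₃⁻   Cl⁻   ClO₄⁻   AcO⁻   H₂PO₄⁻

AcO⁻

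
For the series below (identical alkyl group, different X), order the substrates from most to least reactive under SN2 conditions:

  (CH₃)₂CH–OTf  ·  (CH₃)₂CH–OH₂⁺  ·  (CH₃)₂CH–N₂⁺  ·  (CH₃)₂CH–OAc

With the same alkyl group throughout, only the leaving group differentiates the rates.
Leaving-group ability tracks the stability of the departed species; conjugate-acid pKₐ is the usual yardstick (lower pKₐ → better LG).
(CH₃)₂CH–N₂⁺ loses N₂: no meaningful conjugate acid; N₂ departs as an exceptionally stable neutral molecule
(CH₃)₂CH–OTf loses OTf⁻: pKₐ(CF₃SO₃H (triflic acid)) ≈ -14
(CH₃)₂CH–OH₂⁺ loses H₂O: pKₐ(H₃O⁺) ≈ -1.7
(CH₃)₂CH–OAc loses AcO⁻: pKₐ(CH₃COOH) ≈ 4.8

(CH₃)₂CH–N₂⁺ > (CH₃)₂CH–OTf > (CH₃)₂CH–OH₂⁺ > (CH₃)₂CH–OAc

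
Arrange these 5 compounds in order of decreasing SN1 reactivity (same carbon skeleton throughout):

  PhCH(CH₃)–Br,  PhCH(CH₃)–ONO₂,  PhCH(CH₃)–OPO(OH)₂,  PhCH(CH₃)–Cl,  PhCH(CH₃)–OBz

Identical carbon frameworks mean the comparison reduces to leaving-group quality.
Leaving-group ability tracks the stability of the departed species; conjugate-acid pKₐ is the usual yardstick (lower pKₐ → better LG).
PhCH(CH₃)–Br loses Br⁻: pKₐ(HBr) ≈ -9
PhCH(CH₃)–Cl loses Cl⁻: pKₐ(HCl) ≈ -7
PhCH(CH₃)–ONO₂ loses NO₃⁻: pKₐ(HNO₃) ≈ -1.3
PhCH(CH₃)–OPO(OH)₂ loses H₂PO₄⁻: pKₐ(H₃PO₄) ≈ 2.1
PhCH(CH₃)–OBz loses PhCOO⁻: pKₐ(C₆H₅COOH) ≈ 4.2

PhCH(CH₃)–Br > PhCH(CH₃)–Cl > PhCH(CH₃)–ONO₂ > PhCH(CH₃)–OPO(OH)₂ > PhCH(CH₃)–OBz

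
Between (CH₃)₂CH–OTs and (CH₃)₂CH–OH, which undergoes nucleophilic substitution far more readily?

From (CH₃)₂CH–OH the departing group would be OH⁻ (pKₐ(H₂O) ≈ 15.7). Strong base; essentially never leaves without prior activation.
From (CH₃)₂CH–OTs the leaving group is OTs⁻ (pKₐ(p-CH₃C₆H₄SO₃H (TsOH)) ≈ -2.8). Resonance-delocalised arenesulfonate.
(In practice (CH₃)₂CH–OTs is made from (CH₃)₂CH–OH by treatment with TsCl / pyridine, converting the hydroxyl into a tosylate.)

(CH₃)₂CH–OTs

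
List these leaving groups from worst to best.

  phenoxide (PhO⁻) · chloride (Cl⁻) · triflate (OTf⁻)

The more stable X⁻ (or X) is on its own — i.e. the weaker a base it is — the better a leaving group it makes.
triflate (OTf⁻): pKₐ(CF₃SO₃H (triflic acid)) ≈ -14 — charge spread over three oxygens and a CF₃ group; the premier leaving group in synthesis
chloride (Cl⁻): pKₐ(HCl) ≈ -7
phenoxide (PhO⁻): pKₐ(C₆H₅OH (phenol)) ≈ 10
Reversing gives the worst-to-best order requested.

phenoxide (PhO⁻) < chloride (Cl⁻) < triflate (OTf⁻)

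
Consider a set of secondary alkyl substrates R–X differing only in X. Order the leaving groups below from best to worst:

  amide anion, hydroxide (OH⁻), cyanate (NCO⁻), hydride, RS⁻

cyanate (NCO⁻) > RS⁻ > hydroxide (OH⁻) > hydride > amide anion

cyanate (NCO⁻): pKₐ(HOCN) ≈ 3.5
RS⁻: pKₐ(RSH (a thiol)) ≈ 10.5
hydroxide (OH⁻): pKₐ(H₂O) ≈ 15.7
hydride: pKₐ(H₂) ≈ 36
amide anion: pKₐ(NH₃) ≈ 38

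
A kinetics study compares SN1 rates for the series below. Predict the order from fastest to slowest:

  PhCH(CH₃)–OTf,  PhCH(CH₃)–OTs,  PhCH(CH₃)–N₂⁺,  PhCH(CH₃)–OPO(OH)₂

Identical carbon frameworks mean the comparison reduces to leaving-group quality.
Leaving-group ability tracks the stability of the departed species; conjugate-acid pKₐ is the usual yardstick (lower pKₐ → better LG).
PhCH(CH₃)–N₂⁺ loses N₂: no meaningful conjugate acid; N₂ departs as an exceptionally stable neutral molecule
PhCH(CH₃)–OTf loses OTf⁻: pKₐ(CF₃SO₃H (triflic acid)) ≈ -14
PhCH(CH₃)–OTs loses OTs⁻: pKₐ(p-CH₃C₆H₄SO₃H (TsOH)) ≈ -2.8
PhCH(CH₃)–OPO(OH)₂ loses H₂PO₄⁻: pKₐ(H₃PO₄) ≈ 2.1

PhCH(CH₃)–N₂⁺ > PhCH(CH₃)–OTf > PhCH(CH₃)–OTs > PhCH(CH₃)–OPO(OH)₂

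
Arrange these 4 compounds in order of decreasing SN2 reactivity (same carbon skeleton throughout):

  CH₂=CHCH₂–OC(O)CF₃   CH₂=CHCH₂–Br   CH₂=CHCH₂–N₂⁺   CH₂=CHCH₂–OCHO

Identical carbon frameworks mean the comparison reduces to leaving-group quality.
A good leaving group is a weak base: the lower the pKₐ of its conjugate acid, the more readily it departs.
CH₂=CHCH₂–N₂⁺ loses N₂: no meaningful conjugate acid; N₂ departs as an exceptionally stable neutral molecule
CH₂=CHCH₂–Br loses Br⁻: pKₐ(HBr) ≈ -9
CH₂=CHCH₂–OC(O)CF₃ loses CF₃COO⁻: pKₐ(CF₃COOH) ≈ 0.2
CH₂=CHCH₂–OCHO loses HCOO⁻: pKₐ(HCOOH) ≈ 3.8

CH₂=CHCH₂–N₂⁺ > CH₂=CHCH₂–Br > CH₂=CHCH₂–OC(O)CF₃ > CH₂=CHCH₂–OCHO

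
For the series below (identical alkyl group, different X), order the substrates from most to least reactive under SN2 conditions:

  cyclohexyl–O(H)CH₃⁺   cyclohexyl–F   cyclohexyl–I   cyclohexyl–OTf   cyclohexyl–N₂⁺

cyclohexyl–N₂⁺ > cyclohexyl–OTf > cyclohexyl–I > cyclohexyl–O(H)CH₃⁺ > cyclohexyl–F

With the same alkyl group throughout, only the leaving group differentiates the rates.
Leaving-group ability tracks the stability of the departed species; conjugate-acid pKₐ is the usual yardstick (lower pKₐ → better LG).
cyclohexyl–N₂⁺ loses N₂: no meaningful conjugate acid; N₂ departs as an exceptionally stable neutral molecule
cyclohexyl–OTf loses OTf⁻: pKₐ(CF₃SO₃H (triflic acid)) ≈ -14
cyclohexyl–I loses I⁻: pKₐ(HI) ≈ -10
cyclohexyl–O(H)CH₃⁺ loses R'OH: pKₐ(R'OH₂⁺) ≈ -2.4
cyclohexyl–F loses F⁻: pKₐ(HF) ≈ 3.2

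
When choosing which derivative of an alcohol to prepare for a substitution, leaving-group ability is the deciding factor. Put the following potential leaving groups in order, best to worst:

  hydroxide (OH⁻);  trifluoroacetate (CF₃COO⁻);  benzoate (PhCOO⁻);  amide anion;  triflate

triflate > trifluoroacetate (CF₃COO⁻) > benzoate (PhCOO⁻) > hydroxide (OH⁻) > amide anion

triflate: pKₐ(CF₃SO₃H (triflic acid)) ≈ -14
trifluoroacetate (CF₃COO⁻): pKₐ(CF₃COOH) ≈ 0.2 — strongly electron-withdrawing CF₃ stabilises the carboxylate
benzoate (PhCOO⁻): pKₐ(C₆H₅COOH) ≈ 4.2 — aryl carboxylate
hydroxide (OH⁻): pKₐ(H₂O) ≈ 15.7
amide anion: pKₐ(NH₃) ≈ 38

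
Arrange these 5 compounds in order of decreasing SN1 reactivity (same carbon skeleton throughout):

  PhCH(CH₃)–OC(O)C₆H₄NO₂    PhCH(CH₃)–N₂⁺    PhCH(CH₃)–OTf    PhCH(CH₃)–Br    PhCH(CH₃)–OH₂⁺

PhCH(CH₃)–N₂⁺ > PhCH(CH₃)–OTf > PhCH(CH₃)–Br > PhCH(CH₃)–OH₂⁺ > PhCH(CH₃)–OC(O)C₆H₄NO₂

The skeletons are identical, so relative rate is governed entirely by leaving-group ability.
A good leaving group is a weak base: the lower the pKₐ of its conjugate acid, the more readily it departs.
PhCH(CH₃)–N₂⁺ loses N₂: no meaningful conjugate acid; N₂ departs as an exceptionally stable neutral molecule
PhCH(CH₃)–OTf loses OTf⁻: pKₐ(CF₃SO₃H (triflic acid)) ≈ -14
PhCH(CH₃)–Br loses Br⁻: pKₐ(HBr) ≈ -9
PhCH(CH₃)–OH₂⁺ loses H₂O: pKₐ(H₃O⁺) ≈ -1.7
PhCH(CH₃)–OC(O)C₆H₄NO₂ loses p-O₂N–C₆H₄–COO⁻: pKₐ(p-nitrobenzoic acid) ≈ 3.4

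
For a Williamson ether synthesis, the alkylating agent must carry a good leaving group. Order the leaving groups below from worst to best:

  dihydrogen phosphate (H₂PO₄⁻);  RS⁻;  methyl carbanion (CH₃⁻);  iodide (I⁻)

iodide (I⁻): pKₐ(HI) ≈ -10
dihydrogen phosphate (H₂PO₄⁻): pKₐ(H₃PO₄) ≈ 2.1
RS⁻: pKₐ(RSH (a thiol)) ≈ 10.5
methyl carbanion (CH₃⁻): pKₐ(CH₄) ≈ 48
Reversing gives the worst-to-best order requested.

methyl carbanion (CH₃⁻) < RS⁻ < dihydrogen phosphate (H₂PO₄⁻) < iodide (I⁻)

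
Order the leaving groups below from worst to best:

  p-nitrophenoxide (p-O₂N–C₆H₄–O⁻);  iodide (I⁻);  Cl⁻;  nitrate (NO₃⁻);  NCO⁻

Leaving-group ability tracks the stability of the departed species; conjugate-acid pKₐ is the usual yardstick (lower pKₐ → better LG).
iodide (I⁻): pKₐ(HI) ≈ -10 — large, highly polarisable; very weak base
Cl⁻: pKₐ(HCl) ≈ -7 — moderately weak base
nitrate (NO₃⁻): pKₐ(HNO₃) ≈ -1.3 — resonance-delocalised over three oxygens
NCO⁻: pKₐ(HOCN) ≈ 3.5 — resonance between N and O
p-nitrophenoxide (p-O₂N–C₆H₄–O⁻): pKₐ(p-nitrophenol) ≈ 7.2 — nitro group delocalises the charge; the classic chromogenic LG
Reversing gives the worst-to-best order requested.

p-nitrophenoxide (p-O₂N–C₆H₄–O⁻) < NCO⁻ < nitrate (NO₃⁻) < Cl⁻ < iodide (I⁻)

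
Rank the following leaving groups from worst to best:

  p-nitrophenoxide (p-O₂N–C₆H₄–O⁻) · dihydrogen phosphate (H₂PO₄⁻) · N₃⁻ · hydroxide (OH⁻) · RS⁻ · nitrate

hydroxide (OH⁻) < RS⁻ < p-nitrophenoxide (p-O₂N–C₆H₄–O⁻) < N₃⁻ < dihydrogen phosphate (H₂PO₄⁻) < nitrate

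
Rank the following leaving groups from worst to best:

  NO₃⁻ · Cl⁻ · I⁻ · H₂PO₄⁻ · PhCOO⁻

I⁻: pKₐ(HI) ≈ -10
Cl⁻: pKₐ(HCl) ≈ -7
NO₃⁻: pKₐ(HNO₃) ≈ -1.3 — resonance-delocalised over three oxygens
H₂PO₄⁻: pKₐ(H₃PO₄) ≈ 2.1 — moderate base; biological leaving group after further activation
PhCOO⁻: pKₐ(C₆H₅COOH) ≈ 4.2
Reversing gives the worst-to-best order requested.

PhCOO⁻ < H₂PO₄⁻ < NO₃⁻ < Cl⁻ < I⁻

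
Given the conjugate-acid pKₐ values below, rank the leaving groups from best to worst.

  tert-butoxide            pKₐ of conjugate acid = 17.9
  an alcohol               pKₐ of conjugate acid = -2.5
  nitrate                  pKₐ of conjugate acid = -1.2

an alcohol > nitrate > tert-butoxide

Lower conjugate-acid pKₐ ⇒ weaker base ⇒ better leaving group.
Sorting by the given values: an alcohol (-2.5), nitrate (-1.2), tert-butoxide (17.9).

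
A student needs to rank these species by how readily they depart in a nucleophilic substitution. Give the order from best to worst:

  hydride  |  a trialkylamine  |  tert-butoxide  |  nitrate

A good leaving group is a weak base: the lower the pKₐ of its conjugate acid, the more readily it departs.
nitrate: pKₐ(HNO₃) ≈ -1.3
a trialkylamine: pKₐ(R'₃NH⁺) ≈ 10.7 — neutral but still a fairly strong base; Hofmann-elimination LG
tert-butoxide: pKₐ(t-BuOH) ≈ 18 — bulky, strongly basic alkoxide
hydride: pKₐ(H₂) ≈ 36 — extremely strong base; leaves only in special hydride-transfer contexts

nitrate > a trialkylamine > tert-butoxide > hydride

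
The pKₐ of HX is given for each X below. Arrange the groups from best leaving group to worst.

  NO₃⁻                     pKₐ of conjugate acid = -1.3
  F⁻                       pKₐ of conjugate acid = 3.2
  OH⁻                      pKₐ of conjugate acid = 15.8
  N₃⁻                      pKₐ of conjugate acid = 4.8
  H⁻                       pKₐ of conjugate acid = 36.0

Lower conjugate-acid pKₐ ⇒ weaker base ⇒ better leaving group.
Sorting by the given values: NO₃⁻ (-1.3), F⁻ (3.2), N₃⁻ (4.8), OH⁻ (15.8), H⁻ (36.0).

NO₃⁻ > F⁻ > N₃⁻ > OH⁻ > H⁻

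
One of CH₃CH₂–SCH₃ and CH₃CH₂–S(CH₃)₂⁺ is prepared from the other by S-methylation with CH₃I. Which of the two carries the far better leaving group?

From CH₃CH₂–SCH₃ the departing group would be RS⁻ (pKₐ(RSH (a thiol)) ≈ 10.5). Moderately basic; rarely leaves without activation.
From CH₃CH₂–S(CH₃)₂⁺ the leaving group is SR'₂ (pKₐ(R'₂SH⁺) ≈ -7). Neutral; leaves from a sulfonium salt (R–SR'₂⁺).
S-methylation with CH₃I works by allowing neutral dimethyl sulfide, rather than methanethiolate, to depart, making CH₃CH₂–S(CH₃)₂⁺ enormously more reactive.

CH₃CH₂–S(CH₃)₂⁺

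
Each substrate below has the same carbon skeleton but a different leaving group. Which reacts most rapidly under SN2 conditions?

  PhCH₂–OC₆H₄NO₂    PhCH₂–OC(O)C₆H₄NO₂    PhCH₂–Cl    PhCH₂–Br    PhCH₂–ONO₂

PhCH₂–Br

Identical carbon frameworks mean the comparison reduces to leaving-group quality.
Rank by basicity of the departing species: weakest base leaves most easily.
PhCH₂–Br loses Br⁻: pKₐ(HBr) ≈ -9
PhCH₂–Cl loses Cl⁻: pKₐ(HCl) ≈ -7
PhCH₂–ONO₂ loses NO₃⁻: pKₐ(HNO₃) ≈ -1.3
PhCH₂–OC(O)C₆H₄NO₂ loses p-O₂N–C₆H₄–COO⁻: pKₐ(p-nitrobenzoic acid) ≈ 3.4
PhCH₂–OC₆H₄NO₂ loses p-O₂N–C₆H₄–O⁻: pKₐ(p-nitrophenol) ≈ 7.2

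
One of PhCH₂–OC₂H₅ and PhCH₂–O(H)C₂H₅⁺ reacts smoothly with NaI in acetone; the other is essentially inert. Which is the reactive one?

From PhCH₂–OC₂H₅ the departing group would be CH₃CH₂O⁻ (pKₐ(CH₃CH₂OH) ≈ 16). Strong base; alkoxides do not leave unassisted.
From PhCH₂–O(H)C₂H₅⁺ the leaving group is R'OH (pKₐ(R'OH₂⁺) ≈ -2.4). Neutral; leaves from a protonated ether (an oxonium ion, R–O(H)R'⁺).
(In practice PhCH₂–O(H)C₂H₅⁺ is made from PhCH₂–OC₂H₅ by protonation with concentrated HBr, allowing neutral ethanol, rather than ethoxide, to depart.)

PhCH₂–O(H)C₂H₅⁺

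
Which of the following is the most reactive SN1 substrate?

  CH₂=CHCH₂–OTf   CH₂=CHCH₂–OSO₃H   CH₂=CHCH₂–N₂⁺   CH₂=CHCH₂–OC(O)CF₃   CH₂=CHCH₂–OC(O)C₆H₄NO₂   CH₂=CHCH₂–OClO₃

CH₂=CHCH₂–N₂⁺

Identical carbon frameworks mean the comparison reduces to leaving-group quality.
A good leaving group is a weak base: the lower the pKₐ of its conjugate acid, the more readily it departs.
CH₂=CHCH₂–N₂⁺ loses N₂: no meaningful conjugate acid; N₂ departs as an exceptionally stable neutral molecule
CH₂=CHCH₂–OTf loses OTf⁻: pKₐ(CF₃SO₃H (triflic acid)) ≈ -14
CH₂=CHCH₂–OClO₃ loses ClO₄⁻: pKₐ(HClO₄) ≈ -10
CH₂=CHCH₂–OSO₃H loses HSO₄⁻: pKₐ(H₂SO₄) ≈ -3
CH₂=CHCH₂–OC(O)CF₃ loses CF₃COO⁻: pKₐ(CF₃COOH) ≈ 0.2
CH₂=CHCH₂–OC(O)C₆H₄NO₂ loses p-O₂N–C₆H₄–COO⁻: pKₐ(p-nitrobenzoic acid) ≈ 3.4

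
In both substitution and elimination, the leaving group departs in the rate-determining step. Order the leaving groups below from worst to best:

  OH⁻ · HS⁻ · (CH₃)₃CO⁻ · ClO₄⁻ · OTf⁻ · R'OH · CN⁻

The more stable X⁻ (or X) is on its own — i.e. the weaker a base it is — the better a leaving group it makes.
OTf⁻: pKₐ(CF₃SO₃H (triflic acid)) ≈ -14
ClO₄⁻: pKₐ(HClO₄) ≈ -10
R'OH: pKₐ(R'OH₂⁺) ≈ -2.4
HS⁻: pKₐ(H₂S) ≈ 7
CN⁻: pKₐ(HCN) ≈ 9.2
OH⁻: pKₐ(H₂O) ≈ 15.7
(CH₃)₃CO⁻: pKₐ(t-BuOH) ≈ 18
Listed from poorest to best leaving group as asked.

(CH₃)₃CO⁻ < OH⁻ < CN⁻ < HS⁻ < R'OH < ClO₄⁻ < OTf⁻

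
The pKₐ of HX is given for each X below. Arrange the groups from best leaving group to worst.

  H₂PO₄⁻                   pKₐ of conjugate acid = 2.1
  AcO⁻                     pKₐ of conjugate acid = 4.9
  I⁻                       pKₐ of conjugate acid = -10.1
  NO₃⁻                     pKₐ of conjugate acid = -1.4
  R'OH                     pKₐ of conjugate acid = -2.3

I⁻ > R'OH > NO₃⁻ > H₂PO₄⁻ > AcO⁻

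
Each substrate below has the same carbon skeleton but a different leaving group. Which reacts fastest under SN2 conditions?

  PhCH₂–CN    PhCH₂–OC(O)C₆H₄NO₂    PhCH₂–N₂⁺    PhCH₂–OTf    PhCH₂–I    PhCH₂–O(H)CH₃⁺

PhCH₂–N₂⁺

Identical carbon frameworks mean the comparison reduces to leaving-group quality.
Rank by basicity of the departing species: weakest base leaves most easily.
PhCH₂–N₂⁺ loses N₂: no meaningful conjugate acid; N₂ departs as an exceptionally stable neutral molecule
PhCH₂–OTf loses OTf⁻: pKₐ(CF₃SO₃H (triflic acid)) ≈ -14
PhCH₂–I loses I⁻: pKₐ(HI) ≈ -10
PhCH₂–O(H)CH₃⁺ loses R'OH: pKₐ(R'OH₂⁺) ≈ -2.4
PhCH₂–OC(O)C₆H₄NO₂ loses p-O₂N–C₆H₄–COO⁻: pKₐ(p-nitrobenzoic acid) ≈ 3.4
PhCH₂–CN loses CN⁻: pKₐ(HCN) ≈ 9.2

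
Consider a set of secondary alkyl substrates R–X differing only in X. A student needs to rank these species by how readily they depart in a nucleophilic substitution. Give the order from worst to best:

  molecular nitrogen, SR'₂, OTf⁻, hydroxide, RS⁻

hydroxide < RS⁻ < SR'₂ < OTf⁻ < molecular nitrogen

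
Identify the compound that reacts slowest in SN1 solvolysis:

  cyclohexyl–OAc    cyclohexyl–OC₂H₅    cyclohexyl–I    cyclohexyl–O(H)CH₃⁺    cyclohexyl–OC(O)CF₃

cyclohexyl–OC₂H₅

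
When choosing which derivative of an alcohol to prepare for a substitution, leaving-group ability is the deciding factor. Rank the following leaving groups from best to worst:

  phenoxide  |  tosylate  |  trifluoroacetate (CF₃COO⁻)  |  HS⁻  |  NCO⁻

Leaving-group ability tracks the stability of the departed species; conjugate-acid pKₐ is the usual yardstick (lower pKₐ → better LG).
tosylate: pKₐ(p-CH₃C₆H₄SO₃H (TsOH)) ≈ -2.8 — resonance-delocalised arenesulfonate
trifluoroacetate (CF₃COO⁻): pKₐ(CF₃COOH) ≈ 0.2 — strongly electron-withdrawing CF₃ stabilises the carboxylate
NCO⁻: pKₐ(HOCN) ≈ 3.5
HS⁻: pKₐ(H₂S) ≈ 7
phenoxide: pKₐ(C₆H₅OH (phenol)) ≈ 10 — resonance into the ring helps, but still a poor LG

tosylate > trifluoroacetate (CF₃COO⁻) > NCO⁻ > HS⁻ > phenoxide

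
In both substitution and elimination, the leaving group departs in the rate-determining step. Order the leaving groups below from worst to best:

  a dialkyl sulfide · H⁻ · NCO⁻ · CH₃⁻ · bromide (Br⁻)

CH₃⁻ < H⁻ < NCO⁻ < a dialkyl sulfide < bromide (Br⁻)

bromide (Br⁻): pKₐ(HBr) ≈ -9 — weak base; good leaving group
a dialkyl sulfide: pKₐ(R'₂SH⁺) ≈ -7 — neutral; leaves from a sulfonium salt (R–SR'₂⁺)
NCO⁻: pKₐ(HOCN) ≈ 3.5 — resonance between N and O
H⁻: pKₐ(H₂) ≈ 36 — extremely strong base; leaves only in special hydride-transfer contexts
CH₃⁻: pKₐ(CH₄) ≈ 48
Reversing gives the worst-to-best order requested.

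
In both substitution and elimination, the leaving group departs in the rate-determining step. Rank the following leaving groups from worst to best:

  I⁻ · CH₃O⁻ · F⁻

CH₃O⁻ < F⁻ < I⁻

The more stable X⁻ (or X) is on its own — i.e. the weaker a base it is — the better a leaving group it makes.
I⁻: pKₐ(HI) ≈ -10
F⁻: pKₐ(HF) ≈ 3.2
CH₃O⁻: pKₐ(CH₃OH) ≈ 15.5
Listed from poorest to best leaving group as asked.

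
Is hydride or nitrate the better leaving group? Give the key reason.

nitrate

nitrate is the better leaving group.
pKₐ(HNO₃) ≈ -1.3 versus pKₐ(H₂) ≈ 36: nitrate is the much weaker base.
Resonance-delocalised over three oxygens.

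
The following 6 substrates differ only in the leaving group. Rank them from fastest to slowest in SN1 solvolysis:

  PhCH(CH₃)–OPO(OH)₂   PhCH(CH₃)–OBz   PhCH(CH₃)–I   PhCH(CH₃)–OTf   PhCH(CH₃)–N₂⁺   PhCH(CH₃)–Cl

PhCH(CH₃)–N₂⁺ > PhCH(CH₃)–OTf > PhCH(CH₃)–I > PhCH(CH₃)–Cl > PhCH(CH₃)–OPO(OH)₂ > PhCH(CH₃)–OBz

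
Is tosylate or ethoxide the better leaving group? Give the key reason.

tosylate is the better leaving group.
pKₐ(p-CH₃C₆H₄SO₃H (TsOH)) ≈ -2.8 versus pKₐ(CH₃CH₂OH) ≈ 16: tosylate is the much weaker base.
Resonance-delocalised arenesulfonate.

tosylate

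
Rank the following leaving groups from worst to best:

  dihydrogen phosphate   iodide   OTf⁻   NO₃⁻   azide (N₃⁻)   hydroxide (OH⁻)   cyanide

hydroxide (OH⁻) < cyanide < azide (N₃⁻) < dihydrogen phosphate < NO₃⁻ < iodide < OTf⁻

Leaving-group ability tracks the stability of the departed species; conjugate-acid pKₐ is the usual yardstick (lower pKₐ → better LG).
OTf⁻: pKₐ(CF₃SO₃H (triflic acid)) ≈ -14
iodide: pKₐ(HI) ≈ -10
NO₃⁻: pKₐ(HNO₃) ≈ -1.3
dihydrogen phosphate: pKₐ(H₃PO₄) ≈ 2.1
azide (N₃⁻): pKₐ(HN₃) ≈ 4.7
cyanide: pKₐ(HCN) ≈ 9.2
hydroxide (OH⁻): pKₐ(H₂O) ≈ 15.7
The question asks for worst first, so the sequence is read in increasing leaving-group ability.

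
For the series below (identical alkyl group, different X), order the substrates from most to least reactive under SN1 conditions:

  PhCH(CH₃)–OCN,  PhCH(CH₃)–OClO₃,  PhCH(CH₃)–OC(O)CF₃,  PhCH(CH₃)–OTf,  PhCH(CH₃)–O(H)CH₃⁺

With the same alkyl group throughout, only the leaving group differentiates the rates.
A good leaving group is a weak base: the lower the pKₐ of its conjugate acid, the more readily it departs.
PhCH(CH₃)–OTf loses OTf⁻: pKₐ(CF₃SO₃H (triflic acid)) ≈ -14
PhCH(CH₃)–OClO₃ loses ClO₄⁻: pKₐ(HClO₄) ≈ -10
PhCH(CH₃)–O(H)CH₃⁺ loses R'OH: pKₐ(R'OH₂⁺) ≈ -2.4
PhCH(CH₃)–OC(O)CF₃ loses CF₃COO⁻: pKₐ(CF₃COOH) ≈ 0.2
PhCH(CH₃)–OCN loses NCO⁻: pKₐ(HOCN) ≈ 3.5

PhCH(CH₃)–OTf > PhCH(CH₃)–OClO₃ > PhCH(CH₃)–O(H)CH₃⁺ > PhCH(CH₃)–OC(O)CF₃ > PhCH(CH₃)–OCN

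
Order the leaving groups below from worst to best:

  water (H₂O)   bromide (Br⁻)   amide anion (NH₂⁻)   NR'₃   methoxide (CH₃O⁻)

amide anion (NH₂⁻) < methoxide (CH₃O⁻) < NR'₃ < water (H₂O) < bromide (Br⁻)

Leaving-group ability tracks the stability of the departed species; conjugate-acid pKₐ is the usual yardstick (lower pKₐ → better LG).
bromide (Br⁻): pKₐ(HBr) ≈ -9 — weak base; good leaving group
water (H₂O): pKₐ(H₃O⁺) ≈ -1.7 — neutral; leaves from a protonated alcohol (R–OH₂⁺)
NR'₃: pKₐ(R'₃NH⁺) ≈ 10.7 — neutral but still a fairly strong base; Hofmann-elimination LG
methoxide (CH₃O⁻): pKₐ(CH₃OH) ≈ 15.5 — strong base; alkoxides do not leave unassisted
amide anion (NH₂⁻): pKₐ(NH₃) ≈ 38
The question asks for worst first, so the sequence is read in increasing leaving-group ability.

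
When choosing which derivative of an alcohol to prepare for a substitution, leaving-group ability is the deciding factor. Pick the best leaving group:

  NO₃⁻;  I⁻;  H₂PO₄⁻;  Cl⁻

The more stable X⁻ (or X) is on its own — i.e. the weaker a base it is — the better a leaving group it makes.
I⁻: pKₐ(HI) ≈ -10
Cl⁻: pKₐ(HCl) ≈ -7
NO₃⁻: pKₐ(HNO₃) ≈ -1.3
H₂PO₄⁻: pKₐ(H₃PO₄) ≈ 2.1

I⁻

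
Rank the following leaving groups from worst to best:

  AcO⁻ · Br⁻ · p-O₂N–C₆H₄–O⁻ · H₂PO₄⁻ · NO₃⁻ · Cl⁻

Br⁻: pKₐ(HBr) ≈ -9
Cl⁻: pKₐ(HCl) ≈ -7 — moderately weak base
NO₃⁻: pKₐ(HNO₃) ≈ -1.3
H₂PO₄⁻: pKₐ(H₃PO₄) ≈ 2.1 — moderate base; biological leaving group after further activation
AcO⁻: pKₐ(CH₃COOH) ≈ 4.8 — resonance-stabilised but still a weak base
p-O₂N–C₆H₄–O⁻: pKₐ(p-nitrophenol) ≈ 7.2
The question asks for worst first, so the sequence is read in increasing leaving-group ability.

p-O₂N–C₆H₄–O⁻ < AcO⁻ < H₂PO₄⁻ < NO₃⁻ < Cl⁻ < Br⁻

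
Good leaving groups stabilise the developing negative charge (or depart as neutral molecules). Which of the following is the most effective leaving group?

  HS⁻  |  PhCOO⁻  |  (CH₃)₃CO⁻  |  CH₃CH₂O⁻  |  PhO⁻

PhCOO⁻: pKₐ(C₆H₅COOH) ≈ 4.2
HS⁻: pKₐ(H₂S) ≈ 7
PhO⁻: pKₐ(C₆H₅OH (phenol)) ≈ 10
CH₃CH₂O⁻: pKₐ(CH₃CH₂OH) ≈ 16
(CH₃)₃CO⁻: pKₐ(t-BuOH) ≈ 18

PhCOO⁻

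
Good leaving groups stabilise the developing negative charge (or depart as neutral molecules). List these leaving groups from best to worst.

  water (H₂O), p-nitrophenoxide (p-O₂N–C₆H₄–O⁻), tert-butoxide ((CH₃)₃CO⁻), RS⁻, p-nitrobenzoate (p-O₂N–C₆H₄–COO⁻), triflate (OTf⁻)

triflate (OTf⁻) > water (H₂O) > p-nitrobenzoate (p-O₂N–C₆H₄–COO⁻) > p-nitrophenoxide (p-O₂N–C₆H₄–O⁻) > RS⁻ > tert-butoxide ((CH₃)₃CO⁻)

A good leaving group is a weak base: the lower the pKₐ of its conjugate acid, the more readily it departs.
triflate (OTf⁻): pKₐ(CF₃SO₃H (triflic acid)) ≈ -14
water (H₂O): pKₐ(H₃O⁺) ≈ -1.7
p-nitrobenzoate (p-O₂N–C₆H₄–COO⁻): pKₐ(p-nitrobenzoic acid) ≈ 3.4 — electron-withdrawing nitro group stabilises the carboxylate
p-nitrophenoxide (p-O₂N–C₆H₄–O⁻): pKₐ(p-nitrophenol) ≈ 7.2 — nitro group delocalises the charge; the classic chromogenic LG
RS⁻: pKₐ(RSH (a thiol)) ≈ 10.5 — moderately basic; rarely leaves without activation
tert-butoxide ((CH₃)₃CO⁻): pKₐ(t-BuOH) ≈ 18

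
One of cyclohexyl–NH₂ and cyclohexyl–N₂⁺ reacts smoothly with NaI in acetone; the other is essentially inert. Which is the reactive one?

cyclohexyl–N₂⁺

From cyclohexyl–NH₂ the departing group would be NH₂⁻ (pKₐ(NH₃) ≈ 38). Extremely strong base; never a leaving group.
From cyclohexyl–N₂⁺ the leaving group is N₂ (no meaningful conjugate acid; N₂ departs as an exceptionally stable neutral molecule).
(In practice cyclohexyl–N₂⁺ is made from cyclohexyl–NH₂ by diazotisation (NaNO₂ / HCl, 0 °C), generating a diazonium salt that expels N₂.)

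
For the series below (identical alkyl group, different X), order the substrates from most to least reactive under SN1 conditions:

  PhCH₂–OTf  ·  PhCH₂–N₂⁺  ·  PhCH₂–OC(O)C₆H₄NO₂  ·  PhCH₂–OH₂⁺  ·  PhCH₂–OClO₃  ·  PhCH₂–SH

The skeletons are identical, so relative rate is governed entirely by leaving-group ability.
A good leaving group is a weak base: the lower the pKₐ of its conjugate acid, the more readily it departs.
PhCH₂–N₂⁺ loses N₂: no meaningful conjugate acid; N₂ departs as an exceptionally stable neutral molecule
PhCH₂–OTf loses OTf⁻: pKₐ(CF₃SO₃H (triflic acid)) ≈ -14
PhCH₂–OClO₃ loses ClO₄⁻: pKₐ(HClO₄) ≈ -10
PhCH₂–OH₂⁺ loses H₂O: pKₐ(H₃O⁺) ≈ -1.7
PhCH₂–OC(O)C₆H₄NO₂ loses p-O₂N–C₆H₄–COO⁻: pKₐ(p-nitrobenzoic acid) ≈ 3.4
PhCH₂–SH loses HS⁻: pKₐ(H₂S) ≈ 7

PhCH₂–N₂⁺ > PhCH₂–OTf > PhCH₂–OClO₃ > PhCH₂–OH₂⁺ > PhCH₂–OC(O)C₆H₄NO₂ > PhCH₂–SH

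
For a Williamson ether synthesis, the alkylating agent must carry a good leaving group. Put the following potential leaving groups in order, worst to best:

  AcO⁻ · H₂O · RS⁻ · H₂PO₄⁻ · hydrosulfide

Rank by basicity of the departing species: weakest base leaves most easily.
H₂O: pKₐ(H₃O⁺) ≈ -1.7
H₂PO₄⁻: pKₐ(H₃PO₄) ≈ 2.1
AcO⁻: pKₐ(CH₃COOH) ≈ 4.8 — resonance-stabilised but still a weak base
hydrosulfide: pKₐ(H₂S) ≈ 7 — larger and more polarisable than the oxygen analogue
RS⁻: pKₐ(RSH (a thiol)) ≈ 10.5 — moderately basic; rarely leaves without activation
Listed from poorest to best leaving group as asked.

RS⁻ < hydrosulfide < AcO⁻ < H₂PO₄⁻ < H₂O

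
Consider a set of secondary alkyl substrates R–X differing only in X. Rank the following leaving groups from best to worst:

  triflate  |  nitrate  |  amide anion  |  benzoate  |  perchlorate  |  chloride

triflate > perchlorate > chloride > nitrate > benzoate > amide anion

The more stable X⁻ (or X) is on its own — i.e. the weaker a base it is — the better a leaving group it makes.
triflate: pKₐ(CF₃SO₃H (triflic acid)) ≈ -14 — charge spread over three oxygens and a CF₃ group; the premier leaving group in synthesis
perchlorate: pKₐ(HClO₄) ≈ -10
chloride: pKₐ(HCl) ≈ -7 — moderately weak base
nitrate: pKₐ(HNO₃) ≈ -1.3
benzoate: pKₐ(C₆H₅COOH) ≈ 4.2 — aryl carboxylate
amide anion: pKₐ(NH₃) ≈ 38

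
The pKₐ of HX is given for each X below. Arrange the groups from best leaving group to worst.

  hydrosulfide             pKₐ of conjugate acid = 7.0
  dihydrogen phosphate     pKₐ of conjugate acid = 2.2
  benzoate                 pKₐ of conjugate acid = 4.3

dihydrogen phosphate > benzoate > hydrosulfide

Lower conjugate-acid pKₐ ⇒ weaker base ⇒ better leaving group.
Sorting by the given values: dihydrogen phosphate (2.2), benzoate (4.3), hydrosulfide (7.0).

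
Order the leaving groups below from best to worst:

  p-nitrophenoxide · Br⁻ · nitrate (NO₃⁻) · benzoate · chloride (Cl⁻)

A good leaving group is a weak base: the lower the pKₐ of its conjugate acid, the more readily it departs.
Br⁻: pKₐ(HBr) ≈ -9
chloride (Cl⁻): pKₐ(HCl) ≈ -7 — moderately weak base
nitrate (NO₃⁻): pKₐ(HNO₃) ≈ -1.3 — resonance-delocalised over three oxygens
benzoate: pKₐ(C₆H₅COOH) ≈ 4.2
p-nitrophenoxide: pKₐ(p-nitrophenol) ≈ 7.2 — nitro group delocalises the charge; the classic chromogenic LG

Br⁻ > chloride (Cl⁻) > nitrate (NO₃⁻) > benzoate > p-nitrophenoxide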